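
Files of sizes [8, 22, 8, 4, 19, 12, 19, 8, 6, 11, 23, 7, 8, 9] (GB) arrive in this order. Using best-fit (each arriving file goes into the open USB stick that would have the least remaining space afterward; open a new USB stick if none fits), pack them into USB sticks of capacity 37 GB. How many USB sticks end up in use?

  8 → USB stick 1 (new)  [load 8/37]
  22 → USB stick 1  [load 30/37]
  8 → USB stick 2 (new)  [load 8/37]
  4 → USB stick 1  [load 34/37]
  19 → USB stick 2  [load 27/37]
  12 → USB stick 3 (new)  [load 12/37]
  19 → USB stick 3  [load 31/37]
  8 → USB stick 2  [load 35/37]
  6 → USB stick 3  [load 37/37]
  11 → USB stick 4 (new)  [load 11/37]
  23 → USB stick 4  [load 34/37]
  7 → USB stick 5 (new)  [load 7/37]
  8 → USB stick 5  [load 15/37]
  9 → USB stick 5  [load 24/37]
5 USB sticks opened.

5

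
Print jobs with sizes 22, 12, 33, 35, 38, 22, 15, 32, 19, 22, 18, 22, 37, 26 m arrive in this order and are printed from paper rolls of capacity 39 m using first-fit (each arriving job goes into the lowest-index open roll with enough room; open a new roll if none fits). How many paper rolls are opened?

  22 → roll 1 (new)  [load 22/39]
  12 → roll 1  [load 34/39]
  33 → roll 2 (new)  [load 33/39]
  35 → roll 3 (new)  [load 35/39]
  38 → roll 4 (new)  [load 38/39]
  22 → roll 5 (new)  [load 22/39]
  15 → roll 5  [load 37/39]
  32 → roll 6 (new)  [load 32/39]
  19 → roll 7 (new)  [load 19/39]
  22 → roll 8 (new)  [load 22/39]
  18 → roll 7  [load 37/39]
  22 → roll 9 (new)  [load 22/39]
  37 → roll 10 (new)  [load 37/39]
  26 → roll 11 (new)  [load 26/39]
11 paper rolls opened.

11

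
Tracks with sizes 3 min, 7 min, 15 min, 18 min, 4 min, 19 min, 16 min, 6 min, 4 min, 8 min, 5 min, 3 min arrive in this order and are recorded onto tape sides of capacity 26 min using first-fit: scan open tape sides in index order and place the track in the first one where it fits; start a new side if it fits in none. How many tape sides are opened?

5

  3 → side 1 (new)  [load 3/26]
  7 → side 1  [load 10/26]
  15 → side 1  [load 25/26]
  18 → side 2 (new)  [load 18/26]
  4 → side 2  [load 22/26]
  19 → side 3 (new)  [load 19/26]
  16 → side 4 (new)  [load 16/26]
  6 → side 3  [load 25/26]
  4 → side 2  [load 26/26]
  8 → side 4  [load 24/26]
  5 → side 5 (new)  [load 5/26]
  3 → side 5  [load 8/26]
5 tape sides opened.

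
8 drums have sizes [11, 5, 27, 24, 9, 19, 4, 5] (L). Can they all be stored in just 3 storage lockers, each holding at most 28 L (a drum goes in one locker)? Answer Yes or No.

No

Total = 104 L; ⌈104/28⌉ = 4.
At least 4 storage lockers are required, but only 3 are allowed.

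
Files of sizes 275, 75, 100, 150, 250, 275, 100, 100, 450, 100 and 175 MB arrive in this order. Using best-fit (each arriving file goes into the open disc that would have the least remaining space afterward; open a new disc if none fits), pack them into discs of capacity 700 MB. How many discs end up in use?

4

  275 → disc 1 (new)  [load 275/700]
  75 → disc 1  [load 350/700]
  100 → disc 1  [load 450/700]
  150 → disc 1  [load 600/700]
  250 → disc 2 (new)  [load 250/700]
  275 → disc 2  [load 525/700]
  100 → disc 1  [load 700/700]
  100 → disc 2  [load 625/700]
  450 → disc 3 (new)  [load 450/700]
  100 → disc 3  [load 550/700]
  175 → disc 4 (new)  [load 175/700]
4 discs opened.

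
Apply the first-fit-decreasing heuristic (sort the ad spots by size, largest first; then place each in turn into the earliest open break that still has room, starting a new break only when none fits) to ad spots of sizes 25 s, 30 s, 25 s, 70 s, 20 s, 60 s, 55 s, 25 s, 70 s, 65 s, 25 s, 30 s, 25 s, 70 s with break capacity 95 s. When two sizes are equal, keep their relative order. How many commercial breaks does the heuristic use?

7

Sorted descending: 70, 70, 70, 65, 60, 55, 30, 30, 25, 25, 25, 25, 25, 20.
  70 → break 1 (new)  [load 70/95]
  70 → break 2 (new)  [load 70/95]
  70 → break 3 (new)  [load 70/95]
  65 → break 4 (new)  [load 65/95]
  60 → break 5 (new)  [load 60/95]
  55 → break 6 (new)  [load 55/95]
  30 → break 4  [load 95/95]
  30 → break 5  [load 90/95]
  25 → break 1  [load 95/95]
  25 → break 2  [load 95/95]
  25 → break 3  [load 95/95]
  25 → break 6  [load 80/95]
  25 → break 7 (new)  [load 25/95]
  20 → break 7  [load 45/95]
7 commercial breaks opened.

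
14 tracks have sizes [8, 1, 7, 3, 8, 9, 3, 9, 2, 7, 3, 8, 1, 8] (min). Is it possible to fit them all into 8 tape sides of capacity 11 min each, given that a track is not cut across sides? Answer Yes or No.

A valid assignment using 8 tape sides:
  side 1: 9 + 2 = 11
  side 2: 9 + 1 + 1 = 11
  side 3: 8 + 3 = 11
  side 4: 8 + 3 = 11
  side 5: 8 + 3 = 11
  side 6: 8 = 8
  side 7: 7 = 7
  side 8: 7 = 7
Every load is within 11 min, so 8 tape sides suffice.

Yes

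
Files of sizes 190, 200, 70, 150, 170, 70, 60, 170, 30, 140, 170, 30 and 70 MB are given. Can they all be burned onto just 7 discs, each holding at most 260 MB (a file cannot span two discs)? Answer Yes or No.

Yes

A valid assignment using 7 discs:
  disc 1: 200 + 60 = 260
  disc 2: 190 + 70 = 260
  disc 3: 170 + 70 = 240
  disc 4: 170 + 70 = 240
  disc 5: 170 + 30 + 30 = 230
  disc 6: 150 = 150
  disc 7: 140 = 140
Every load is within 260 MB, so 7 discs suffice.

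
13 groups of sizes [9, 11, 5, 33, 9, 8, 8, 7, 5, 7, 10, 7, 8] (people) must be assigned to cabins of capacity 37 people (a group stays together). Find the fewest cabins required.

Total = 33 + 11 + 10 + 9 + 9 + 8 + 8 + 8 + 7 + 7 + 7 + 5 + 5 = 127 people.
Lower bound: ⌈127/37⌉ = 4 cabins.
A packing using 4 cabins:
  cabin 1: 33 = 33
  cabin 2: 11 + 10 + 9 + 7 = 37
  cabin 3: 9 + 8 + 8 + 8 = 33
  cabin 4: 7 + 7 + 5 + 5 = 24
This matches the lower bound, so 4 is optimal.

4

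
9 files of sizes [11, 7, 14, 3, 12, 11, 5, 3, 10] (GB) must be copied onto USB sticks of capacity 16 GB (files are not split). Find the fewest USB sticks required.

Total = 14 + 12 + 11 + 11 + 10 + 7 + 5 + 3 + 3 = 76 GB.
Lower bound: ⌈76/16⌉ = 5 USB sticks.
A packing using 6 USB sticks:
  USB stick 1: 14 = 14
  USB stick 2: 12 + 3 = 15
  USB stick 3: 11 + 5 = 16
  USB stick 4: 11 + 3 = 14
  USB stick 5: 10 = 10
  USB stick 6: 7 = 7
No arrangement into 5 USB sticks stays within capacity, so 6 is optimal.

6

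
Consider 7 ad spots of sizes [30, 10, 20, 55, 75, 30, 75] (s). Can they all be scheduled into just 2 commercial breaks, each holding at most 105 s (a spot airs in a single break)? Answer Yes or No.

Total = 295 s; ⌈295/105⌉ = 3.
At least 3 commercial breaks are required, but only 2 are allowed.

No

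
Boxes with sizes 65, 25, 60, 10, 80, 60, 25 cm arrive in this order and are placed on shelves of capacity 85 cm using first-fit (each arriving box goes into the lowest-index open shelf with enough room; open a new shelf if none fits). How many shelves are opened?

4

  65 → shelf 1 (new)  [load 65/85]
  25 → shelf 2 (new)  [load 25/85]
  60 → shelf 2  [load 85/85]
  10 → shelf 1  [load 75/85]
  80 → shelf 3 (new)  [load 80/85]
  60 → shelf 4 (new)  [load 60/85]
  25 → shelf 4  [load 85/85]
4 shelves opened.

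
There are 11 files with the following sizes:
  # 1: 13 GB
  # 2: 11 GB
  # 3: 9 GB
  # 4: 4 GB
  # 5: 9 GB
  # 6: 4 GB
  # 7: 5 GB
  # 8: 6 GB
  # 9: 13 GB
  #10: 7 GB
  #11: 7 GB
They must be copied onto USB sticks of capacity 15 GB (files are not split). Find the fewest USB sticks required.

Total = 13 + 13 + 11 + 9 + 9 + 7 + 7 + 6 + 5 + 4 + 4 = 88 GB.
Lower bound: ⌈88/15⌉ = 6 USB sticks.
A packing using 7 USB sticks:
  USB stick 1: 13 = 13
  USB stick 2: 13 = 13
  USB stick 3: 11 + 4 = 15
  USB stick 4: 9 + 6 = 15
  USB stick 5: 9 + 5 = 14
  USB stick 6: 7 + 7 = 14
  USB stick 7: 4 = 4
No arrangement into 6 USB sticks stays within capacity, so 7 is optimal.

7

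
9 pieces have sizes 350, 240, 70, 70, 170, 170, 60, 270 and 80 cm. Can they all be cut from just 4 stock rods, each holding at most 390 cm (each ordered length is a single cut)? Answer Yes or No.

Total = 1480 cm; ⌈1480/390⌉ = 4.
The bound of 4 does not rule out 4, but exhaustive search shows no assignment into 4 stock rods of capacity 390 cm exists — the minimum is 5.

No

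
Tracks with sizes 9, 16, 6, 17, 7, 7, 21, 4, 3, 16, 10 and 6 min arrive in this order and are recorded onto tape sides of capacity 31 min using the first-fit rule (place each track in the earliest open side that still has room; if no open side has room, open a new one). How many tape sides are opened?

  9 → side 1 (new)  [load 9/31]
  16 → side 1  [load 25/31]
  6 → side 1  [load 31/31]
  17 → side 2 (new)  [load 17/31]
  7 → side 2  [load 24/31]
  7 → side 2  [load 31/31]
  21 → side 3 (new)  [load 21/31]
  4 → side 3  [load 25/31]
  3 → side 3  [load 28/31]
  16 → side 4 (new)  [load 16/31]
  10 → side 4  [load 26/31]
  6 → side 5 (new)  [load 6/31]
5 tape sides opened.

5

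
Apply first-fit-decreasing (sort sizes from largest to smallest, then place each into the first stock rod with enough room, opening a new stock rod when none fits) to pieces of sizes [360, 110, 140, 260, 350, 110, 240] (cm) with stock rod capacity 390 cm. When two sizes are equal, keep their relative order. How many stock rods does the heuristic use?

5

Sorted descending: 360, 350, 260, 240, 140, 110, 110.
  360 → stock rod 1 (new)  [load 360/390]
  350 → stock rod 2 (new)  [load 350/390]
  260 → stock rod 3 (new)  [load 260/390]
  240 → stock rod 4 (new)  [load 240/390]
  140 → stock rod 4  [load 380/390]
  110 → stock rod 3  [load 370/390]
  110 → stock rod 5 (new)  [load 110/390]
5 stock rods opened.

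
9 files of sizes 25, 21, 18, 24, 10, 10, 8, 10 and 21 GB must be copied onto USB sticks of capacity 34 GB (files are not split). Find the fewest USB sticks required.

Total = 25 + 24 + 21 + 21 + 18 + 10 + 10 + 10 + 8 = 147 GB.
Lower bound: ⌈147/34⌉ = 5 USB sticks.
A packing using 5 USB sticks:
  USB stick 1: 25 + 8 = 33
  USB stick 2: 24 + 10 = 34
  USB stick 3: 21 + 10 = 31
  USB stick 4: 21 + 10 = 31
  USB stick 5: 18 = 18
This matches the lower bound, so 5 is optimal.

5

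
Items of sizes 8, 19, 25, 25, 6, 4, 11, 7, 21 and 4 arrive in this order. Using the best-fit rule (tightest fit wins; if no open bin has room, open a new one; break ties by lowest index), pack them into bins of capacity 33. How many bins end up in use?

  8 → bin 1 (new)  [load 8/33]
  19 → bin 1  [load 27/33]
  25 → bin 2 (new)  [load 25/33]
  25 → bin 3 (new)  [load 25/33]
  6 → bin 1  [load 33/33]
  4 → bin 2  [load 29/33]
  11 → bin 4 (new)  [load 11/33]
  7 → bin 3  [load 32/33]
  21 → bin 4  [load 32/33]
  4 → bin 2  [load 33/33]
4 bins opened.

4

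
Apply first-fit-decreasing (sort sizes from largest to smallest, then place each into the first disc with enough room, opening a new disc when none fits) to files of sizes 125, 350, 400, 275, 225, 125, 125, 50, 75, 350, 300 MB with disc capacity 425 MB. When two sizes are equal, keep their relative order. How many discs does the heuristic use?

6

Sorted descending: 400, 350, 350, 300, 275, 225, 125, 125, 125, 75, 50.
  400 → disc 1 (new)  [load 400/425]
  350 → disc 2 (new)  [load 350/425]
  350 → disc 3 (new)  [load 350/425]
  300 → disc 4 (new)  [load 300/425]
  275 → disc 5 (new)  [load 275/425]
  225 → disc 6 (new)  [load 225/425]
  125 → disc 4  [load 425/425]
  125 → disc 5  [load 400/425]
  125 → disc 6  [load 350/425]
  75 → disc 2  [load 425/425]
  50 → disc 3  [load 400/425]
6 discs opened.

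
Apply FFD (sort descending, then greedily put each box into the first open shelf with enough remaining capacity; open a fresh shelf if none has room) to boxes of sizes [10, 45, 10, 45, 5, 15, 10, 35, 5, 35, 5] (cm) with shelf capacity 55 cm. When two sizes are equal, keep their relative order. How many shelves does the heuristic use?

Sorted descending: 45, 45, 35, 35, 15, 10, 10, 10, 5, 5, 5.
  45 → shelf 1 (new)  [load 45/55]
  45 → shelf 2 (new)  [load 45/55]
  35 → shelf 3 (new)  [load 35/55]
  35 → shelf 4 (new)  [load 35/55]
  15 → shelf 3  [load 50/55]
  10 → shelf 1  [load 55/55]
  10 → shelf 2  [load 55/55]
  10 → shelf 4  [load 45/55]
  5 → shelf 3  [load 55/55]
  5 → shelf 4  [load 50/55]
  5 → shelf 4  [load 55/55]
4 shelves opened.

4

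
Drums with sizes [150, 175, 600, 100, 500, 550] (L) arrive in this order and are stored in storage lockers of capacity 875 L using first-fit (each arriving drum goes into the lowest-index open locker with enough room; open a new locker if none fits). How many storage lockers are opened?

4

  150 → locker 1 (new)  [load 150/875]
  175 → locker 1  [load 325/875]
  600 → locker 2 (new)  [load 600/875]
  100 → locker 1  [load 425/875]
  500 → locker 3 (new)  [load 500/875]
  550 → locker 4 (new)  [load 550/875]
4 storage lockers opened.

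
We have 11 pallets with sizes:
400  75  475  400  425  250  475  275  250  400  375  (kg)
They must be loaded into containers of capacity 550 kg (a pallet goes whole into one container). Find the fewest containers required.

Total = 475 + 475 + 425 + 400 + 400 + 400 + 375 + 275 + 250 + 250 + 75 = 3800 kg.
Lower bound: ⌈3800/550⌉ = 7 containers.
A packing using 9 containers:
  container 1: 475 + 75 = 550
  container 2: 475 = 475
  container 3: 425 = 425
  container 4: 400 = 400
  container 5: 400 = 400
  container 6: 400 = 400
  container 7: 375 = 375
  container 8: 275 + 250 = 525
  container 9: 250 = 250
No arrangement into 8 containers stays within capacity, so 9 is optimal.

9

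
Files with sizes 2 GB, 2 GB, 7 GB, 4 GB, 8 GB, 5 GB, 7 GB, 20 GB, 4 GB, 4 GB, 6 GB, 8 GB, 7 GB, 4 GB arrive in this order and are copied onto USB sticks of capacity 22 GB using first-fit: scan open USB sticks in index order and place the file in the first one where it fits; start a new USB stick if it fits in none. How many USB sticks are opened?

5

  2 → USB stick 1 (new)  [load 2/22]
  2 → USB stick 1  [load 4/22]
  7 → USB stick 1  [load 11/22]
  4 → USB stick 1  [load 15/22]
  8 → USB stick 2 (new)  [load 8/22]
  5 → USB stick 1  [load 20/22]
  7 → USB stick 2  [load 15/22]
  20 → USB stick 3 (new)  [load 20/22]
  4 → USB stick 2  [load 19/22]
  4 → USB stick 4 (new)  [load 4/22]
  6 → USB stick 4  [load 10/22]
  8 → USB stick 4  [load 18/22]
  7 → USB stick 5 (new)  [load 7/22]
  4 → USB stick 4  [load 22/22]
5 USB sticks opened.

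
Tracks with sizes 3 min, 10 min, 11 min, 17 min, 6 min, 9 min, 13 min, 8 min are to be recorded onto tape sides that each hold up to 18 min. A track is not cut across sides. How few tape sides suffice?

5

Total = 17 + 13 + 11 + 10 + 9 + 8 + 6 + 3 = 77 min.
Lower bound: ⌈77/18⌉ = 5 tape sides.
A packing using 5 tape sides:
  side 1: 17 = 17
  side 2: 13 + 3 = 16
  side 3: 11 + 6 = 17
  side 4: 10 + 8 = 18
  side 5: 9 = 9
This matches the lower bound, so 5 is optimal.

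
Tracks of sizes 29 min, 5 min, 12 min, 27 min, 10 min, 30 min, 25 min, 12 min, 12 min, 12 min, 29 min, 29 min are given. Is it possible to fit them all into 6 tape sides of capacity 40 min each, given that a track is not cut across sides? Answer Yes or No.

Total = 232 min; ⌈232/40⌉ = 6.
The bound of 6 does not rule out 6, but exhaustive search shows no assignment into 6 tape sides of capacity 40 min exists — the minimum is 7.

No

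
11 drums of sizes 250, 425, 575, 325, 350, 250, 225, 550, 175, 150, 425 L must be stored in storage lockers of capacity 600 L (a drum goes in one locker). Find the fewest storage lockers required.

Total = 575 + 550 + 425 + 425 + 350 + 325 + 250 + 250 + 225 + 175 + 150 = 3700 L.
Lower bound: ⌈3700/600⌉ = 7 storage lockers.
A packing using 7 storage lockers:
  locker 1: 575 = 575
  locker 2: 550 = 550
  locker 3: 425 + 175 = 600
  locker 4: 425 + 150 = 575
  locker 5: 350 + 250 = 600
  locker 6: 325 + 250 = 575
  locker 7: 225 = 225
This matches the lower bound, so 7 is optimal.

7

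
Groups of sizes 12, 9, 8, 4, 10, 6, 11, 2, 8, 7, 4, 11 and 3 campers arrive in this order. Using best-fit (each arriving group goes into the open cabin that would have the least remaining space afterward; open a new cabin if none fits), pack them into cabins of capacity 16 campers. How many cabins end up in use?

6

  12 → cabin 1 (new)  [load 12/16]
  9 → cabin 2 (new)  [load 9/16]
  8 → cabin 3 (new)  [load 8/16]
  4 → cabin 1  [load 16/16]
  10 → cabin 4 (new)  [load 10/16]
  6 → cabin 4  [load 16/16]
  11 → cabin 5 (new)  [load 11/16]
  2 → cabin 5  [load 13/16]
  8 → cabin 3  [load 16/16]
  7 → cabin 2  [load 16/16]
  4 → cabin 6 (new)  [load 4/16]
  11 → cabin 6  [load 15/16]
  3 → cabin 5  [load 16/16]
6 cabins opened.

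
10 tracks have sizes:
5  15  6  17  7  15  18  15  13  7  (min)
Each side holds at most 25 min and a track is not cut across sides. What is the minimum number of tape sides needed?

6

Total = 18 + 17 + 15 + 15 + 15 + 13 + 7 + 7 + 6 + 5 = 118 min.
Lower bound: ⌈118/25⌉ = 5 tape sides.
Also, 6 tracks each exceed 25/2 min, and no two of those can share a side, so at least 6 tape sides are needed.
A packing using 6 tape sides:
  side 1: 18 + 7 = 25
  side 2: 17 + 7 = 24
  side 3: 15 + 6 = 21
  side 4: 15 + 5 = 20
  side 5: 15 = 15
  side 6: 13 = 13
This matches the lower bound, so 6 is optimal.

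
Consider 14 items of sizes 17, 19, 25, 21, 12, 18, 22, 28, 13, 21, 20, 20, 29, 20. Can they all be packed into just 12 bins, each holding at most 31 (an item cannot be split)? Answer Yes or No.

Yes

A valid assignment using 12 bins:
  bin 1: 29 = 29
  bin 2: 28 = 28
  bin 3: 25 = 25
  bin 4: 22 = 22
  bin 5: 21 = 21
  bin 6: 21 = 21
  bin 7: 20 = 20
  bin 8: 20 = 20
  bin 9: 20 = 20
  bin 10: 19 + 12 = 31
  bin 11: 18 + 13 = 31
  bin 12: 17 = 17
Every load is within 31, so 12 bins suffice.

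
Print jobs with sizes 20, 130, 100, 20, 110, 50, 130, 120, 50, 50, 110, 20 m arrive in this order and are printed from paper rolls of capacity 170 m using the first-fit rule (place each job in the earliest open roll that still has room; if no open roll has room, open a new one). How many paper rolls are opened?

6

  20 → roll 1 (new)  [load 20/170]
  130 → roll 1  [load 150/170]
  100 → roll 2 (new)  [load 100/170]
  20 → roll 1  [load 170/170]
  110 → roll 3 (new)  [load 110/170]
  50 → roll 2  [load 150/170]
  130 → roll 4 (new)  [load 130/170]
  120 → roll 5 (new)  [load 120/170]
  50 → roll 3  [load 160/170]
  50 → roll 5  [load 170/170]
  110 → roll 6 (new)  [load 110/170]
  20 → roll 2  [load 170/170]
6 paper rolls opened.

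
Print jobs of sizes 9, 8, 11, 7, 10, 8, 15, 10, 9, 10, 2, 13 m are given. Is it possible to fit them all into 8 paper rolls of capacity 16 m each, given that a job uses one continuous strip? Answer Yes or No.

Total = 112 m; ⌈112/16⌉ = 7.
8 print jobs each exceed half the capacity and cannot share a roll, forcing at least 8 paper rolls.
The bound of 8 does not rule out 8, but exhaustive search shows no assignment into 8 paper rolls of capacity 16 m exists — the minimum is 9.

No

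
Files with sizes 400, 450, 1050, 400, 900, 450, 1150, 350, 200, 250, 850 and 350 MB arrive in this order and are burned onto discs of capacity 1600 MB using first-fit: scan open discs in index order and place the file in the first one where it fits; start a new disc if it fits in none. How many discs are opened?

5

  400 → disc 1 (new)  [load 400/1600]
  450 → disc 1  [load 850/1600]
  1050 → disc 2 (new)  [load 1050/1600]
  400 → disc 1  [load 1250/1600]
  900 → disc 3 (new)  [load 900/1600]
  450 → disc 2  [load 1500/1600]
  1150 → disc 4 (new)  [load 1150/1600]
  350 → disc 1  [load 1600/1600]
  200 → disc 3  [load 1100/1600]
  250 → disc 3  [load 1350/1600]
  850 → disc 5 (new)  [load 850/1600]
  350 → disc 4  [load 1500/1600]
5 discs opened.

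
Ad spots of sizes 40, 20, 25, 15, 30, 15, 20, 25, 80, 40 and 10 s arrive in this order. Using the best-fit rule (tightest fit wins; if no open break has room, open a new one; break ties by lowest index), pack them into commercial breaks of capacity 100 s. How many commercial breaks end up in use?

4

  40 → break 1 (new)  [load 40/100]
  20 → break 1  [load 60/100]
  25 → break 1  [load 85/100]
  15 → break 1  [load 100/100]
  30 → break 2 (new)  [load 30/100]
  15 → break 2  [load 45/100]
  20 → break 2  [load 65/100]
  25 → break 2  [load 90/100]
  80 → break 3 (new)  [load 80/100]
  40 → break 4 (new)  [load 40/100]
  10 → break 2  [load 100/100]
4 commercial breaks opened.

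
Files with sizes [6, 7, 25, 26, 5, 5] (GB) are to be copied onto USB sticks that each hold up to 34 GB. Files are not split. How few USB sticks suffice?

Total = 26 + 25 + 7 + 6 + 5 + 5 = 74 GB.
Lower bound: ⌈74/34⌉ = 3 USB sticks.
A packing using 3 USB sticks:
  USB stick 1: 26 + 7 = 33
  USB stick 2: 25 + 6 = 31
  USB stick 3: 5 + 5 = 10
This matches the lower bound, so 3 is optimal.

3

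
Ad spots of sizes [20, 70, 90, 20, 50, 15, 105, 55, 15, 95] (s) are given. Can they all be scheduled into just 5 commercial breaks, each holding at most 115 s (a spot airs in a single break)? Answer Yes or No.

Yes

A valid assignment using 5 commercial breaks:
  break 1: 105 = 105
  break 2: 95 + 20 = 115
  break 3: 90 + 20 = 110
  break 4: 70 + 15 + 15 = 100
  break 5: 55 + 50 = 105
Every load is within 115 s, so 5 commercial breaks suffice.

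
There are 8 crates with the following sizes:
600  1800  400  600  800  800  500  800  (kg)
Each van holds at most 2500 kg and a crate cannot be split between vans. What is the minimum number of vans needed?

3

Total = 1800 + 800 + 800 + 800 + 600 + 600 + 500 + 400 = 6300 kg.
Lower bound: ⌈6300/2500⌉ = 3 vans.
A packing using 3 vans:
  van 1: 1800 + 600 = 2400
  van 2: 800 + 800 + 800 = 2400
  van 3: 600 + 500 + 400 = 1500
This matches the lower bound, so 3 is optimal.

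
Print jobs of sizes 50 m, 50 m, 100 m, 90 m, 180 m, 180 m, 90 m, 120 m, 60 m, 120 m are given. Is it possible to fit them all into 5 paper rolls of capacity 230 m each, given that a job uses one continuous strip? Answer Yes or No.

Yes

A valid assignment using 5 paper rolls:
  roll 1: 180 + 50 = 230
  roll 2: 180 + 50 = 230
  roll 3: 120 + 100 = 220
  roll 4: 120 + 90 = 210
  roll 5: 90 + 60 = 150
Every load is within 230 m, so 5 paper rolls suffice.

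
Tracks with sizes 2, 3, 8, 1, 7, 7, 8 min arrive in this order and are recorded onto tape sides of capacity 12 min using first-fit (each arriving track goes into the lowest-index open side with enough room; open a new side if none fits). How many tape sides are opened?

  2 → side 1 (new)  [load 2/12]
  3 → side 1  [load 5/12]
  8 → side 2 (new)  [load 8/12]
  1 → side 1  [load 6/12]
  7 → side 3 (new)  [load 7/12]
  7 → side 4 (new)  [load 7/12]
  8 → side 5 (new)  [load 8/12]
5 tape sides opened.

5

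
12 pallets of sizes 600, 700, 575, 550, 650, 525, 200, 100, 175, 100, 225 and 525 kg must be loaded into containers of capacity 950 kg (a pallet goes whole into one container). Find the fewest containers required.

7

Total = 700 + 650 + 600 + 575 + 550 + 525 + 525 + 225 + 200 + 175 + 100 + 100 = 4925 kg.
Lower bound: ⌈4925/950⌉ = 6 containers.
Also, 7 pallets each exceed 475 kg, and no two of those can share a container, so at least 7 containers are needed.
A packing using 7 containers:
  container 1: 700 + 225 = 925
  container 2: 650 + 200 + 100 = 950
  container 3: 600 + 175 + 100 = 875
  container 4: 575 = 575
  container 5: 550 = 550
  container 6: 525 = 525
  container 7: 525 = 525
This matches the lower bound, so 7 is optimal.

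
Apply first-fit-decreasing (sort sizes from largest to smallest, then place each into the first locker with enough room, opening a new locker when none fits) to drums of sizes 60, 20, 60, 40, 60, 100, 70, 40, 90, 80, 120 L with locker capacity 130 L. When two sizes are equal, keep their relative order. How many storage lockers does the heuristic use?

6

Sorted descending: 120, 100, 90, 80, 70, 60, 60, 60, 40, 40, 20.
  120 → locker 1 (new)  [load 120/130]
  100 → locker 2 (new)  [load 100/130]
  90 → locker 3 (new)  [load 90/130]
  80 → locker 4 (new)  [load 80/130]
  70 → locker 5 (new)  [load 70/130]
  60 → locker 5  [load 130/130]
  60 → locker 6 (new)  [load 60/130]
  60 → locker 6  [load 120/130]
  40 → locker 3  [load 130/130]
  40 → locker 4  [load 120/130]
  20 → locker 2  [load 120/130]
6 storage lockers opened.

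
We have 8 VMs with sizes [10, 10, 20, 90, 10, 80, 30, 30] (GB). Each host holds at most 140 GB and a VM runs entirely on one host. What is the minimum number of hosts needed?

Total = 90 + 80 + 30 + 30 + 20 + 10 + 10 + 10 = 280 GB.
Lower bound: ⌈280/140⌉ = 2 hosts.
A packing using 2 hosts:
  host 1: 90 + 30 + 20 = 140
  host 2: 80 + 30 + 10 + 10 + 10 = 140
This matches the lower bound, so 2 is optimal.

2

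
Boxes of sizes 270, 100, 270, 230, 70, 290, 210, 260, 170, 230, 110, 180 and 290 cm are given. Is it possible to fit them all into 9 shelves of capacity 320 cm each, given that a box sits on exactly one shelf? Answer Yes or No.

No

Total = 2680 cm; ⌈2680/320⌉ = 9.
10 boxes each exceed half the capacity and cannot share a shelf, forcing at least 10 shelves.
At least 10 shelves are required, but only 9 are allowed.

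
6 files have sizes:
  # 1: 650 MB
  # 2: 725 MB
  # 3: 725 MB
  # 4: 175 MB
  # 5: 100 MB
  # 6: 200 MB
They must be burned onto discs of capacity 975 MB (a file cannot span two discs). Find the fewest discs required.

Total = 725 + 725 + 650 + 200 + 175 + 100 = 2575 MB.
Lower bound: ⌈2575/975⌉ = 3 discs.
A packing using 3 discs:
  disc 1: 725 + 200 = 925
  disc 2: 725 + 175 = 900
  disc 3: 650 + 100 = 750
This matches the lower bound, so 3 is optimal.

3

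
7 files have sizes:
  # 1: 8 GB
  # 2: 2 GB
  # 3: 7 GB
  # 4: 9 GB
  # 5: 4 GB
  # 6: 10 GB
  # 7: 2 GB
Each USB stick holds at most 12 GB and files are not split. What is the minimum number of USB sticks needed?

Total = 10 + 9 + 8 + 7 + 4 + 2 + 2 = 42 GB.
Lower bound: ⌈42/12⌉ = 4 USB sticks.
A packing using 4 USB sticks:
  USB stick 1: 10 + 2 = 12
  USB stick 2: 9 + 2 = 11
  USB stick 3: 8 + 4 = 12
  USB stick 4: 7 = 7
This matches the lower bound, so 4 is optimal.

4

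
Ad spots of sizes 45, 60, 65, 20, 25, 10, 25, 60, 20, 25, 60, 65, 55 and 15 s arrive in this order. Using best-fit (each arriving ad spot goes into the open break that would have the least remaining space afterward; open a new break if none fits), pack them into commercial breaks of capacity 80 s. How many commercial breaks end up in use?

  45 → break 1 (new)  [load 45/80]
  60 → break 2 (new)  [load 60/80]
  65 → break 3 (new)  [load 65/80]
  20 → break 2  [load 80/80]
  25 → break 1  [load 70/80]
  10 → break 1  [load 80/80]
  25 → break 4 (new)  [load 25/80]
  60 → break 5 (new)  [load 60/80]
  20 → break 5  [load 80/80]
  25 → break 4  [load 50/80]
  60 → break 6 (new)  [load 60/80]
  65 → break 7 (new)  [load 65/80]
  55 → break 8 (new)  [load 55/80]
  15 → break 3  [load 80/80]
8 commercial breaks opened.

8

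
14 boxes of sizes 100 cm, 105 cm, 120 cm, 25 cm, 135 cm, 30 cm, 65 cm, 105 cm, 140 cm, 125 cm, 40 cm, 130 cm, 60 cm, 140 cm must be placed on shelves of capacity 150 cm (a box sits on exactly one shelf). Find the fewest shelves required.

10

Total = 140 + 140 + 135 + 130 + 125 + 120 + 105 + 105 + 100 + 65 + 60 + 40 + 30 + 25 = 1320 cm.
Lower bound: ⌈1320/150⌉ = 9 shelves.
A packing using 10 shelves:
  shelf 1: 140 = 140
  shelf 2: 140 = 140
  shelf 3: 135 = 135
  shelf 4: 130 = 130
  shelf 5: 125 + 25 = 150
  shelf 6: 120 + 30 = 150
  shelf 7: 105 + 40 = 145
  shelf 8: 105 = 105
  shelf 9: 100 = 100
  shelf 10: 65 + 60 = 125
No arrangement into 9 shelves stays within capacity, so 10 is optimal.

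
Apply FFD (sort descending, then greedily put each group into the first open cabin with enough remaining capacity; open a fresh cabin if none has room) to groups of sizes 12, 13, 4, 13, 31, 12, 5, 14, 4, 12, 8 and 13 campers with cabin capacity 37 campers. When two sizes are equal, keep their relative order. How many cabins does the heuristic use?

Sorted descending: 31, 14, 13, 13, 13, 12, 12, 12, 8, 5, 4, 4.
  31 → cabin 1 (new)  [load 31/37]
  14 → cabin 2 (new)  [load 14/37]
  13 → cabin 2  [load 27/37]
  13 → cabin 3 (new)  [load 13/37]
  13 → cabin 3  [load 26/37]
  12 → cabin 4 (new)  [load 12/37]
  12 → cabin 4  [load 24/37]
  12 → cabin 4  [load 36/37]
  8 → cabin 2  [load 35/37]
  5 → cabin 1  [load 36/37]
  4 → cabin 3  [load 30/37]
  4 → cabin 3  [load 34/37]
4 cabins opened.

4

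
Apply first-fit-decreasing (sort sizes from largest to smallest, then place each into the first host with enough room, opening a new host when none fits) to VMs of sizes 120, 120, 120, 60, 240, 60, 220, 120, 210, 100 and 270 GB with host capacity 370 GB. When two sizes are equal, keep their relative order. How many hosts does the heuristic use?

Sorted descending: 270, 240, 220, 210, 120, 120, 120, 120, 100, 60, 60.
  270 → host 1 (new)  [load 270/370]
  240 → host 2 (new)  [load 240/370]
  220 → host 3 (new)  [load 220/370]
  210 → host 4 (new)  [load 210/370]
  120 → host 2  [load 360/370]
  120 → host 3  [load 340/370]
  120 → host 4  [load 330/370]
  120 → host 5 (new)  [load 120/370]
  100 → host 1  [load 370/370]
  60 → host 5  [load 180/370]
  60 → host 5  [load 240/370]
5 hosts opened.

5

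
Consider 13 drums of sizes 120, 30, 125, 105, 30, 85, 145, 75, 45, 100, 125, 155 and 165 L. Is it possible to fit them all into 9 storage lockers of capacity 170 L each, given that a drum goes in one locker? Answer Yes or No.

Yes

A valid assignment using 9 storage lockers:
  locker 1: 165 = 165
  locker 2: 155 = 155
  locker 3: 145 = 145
  locker 4: 125 + 45 = 170
  locker 5: 125 + 30 = 155
  locker 6: 120 + 30 = 150
  locker 7: 105 = 105
  locker 8: 100 = 100
  locker 9: 85 + 75 = 160
Every load is within 170 L, so 9 storage lockers suffice.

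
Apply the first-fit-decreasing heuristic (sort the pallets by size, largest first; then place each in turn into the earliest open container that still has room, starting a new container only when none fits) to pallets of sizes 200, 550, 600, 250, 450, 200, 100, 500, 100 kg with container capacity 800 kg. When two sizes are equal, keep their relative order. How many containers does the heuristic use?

Sorted descending: 600, 550, 500, 450, 250, 200, 200, 100, 100.
  600 → container 1 (new)  [load 600/800]
  550 → container 2 (new)  [load 550/800]
  500 → container 3 (new)  [load 500/800]
  450 → container 4 (new)  [load 450/800]
  250 → container 2  [load 800/800]
  200 → container 1  [load 800/800]
  200 → container 3  [load 700/800]
  100 → container 3  [load 800/800]
  100 → container 4  [load 550/800]
4 containers opened.

4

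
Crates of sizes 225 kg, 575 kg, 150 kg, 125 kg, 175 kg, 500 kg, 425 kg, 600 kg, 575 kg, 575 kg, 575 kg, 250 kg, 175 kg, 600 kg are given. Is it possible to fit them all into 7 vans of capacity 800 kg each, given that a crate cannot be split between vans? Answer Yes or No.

Total = 5525 kg; ⌈5525/800⌉ = 7.
8 crates each exceed half the capacity and cannot share a van, forcing at least 8 vans.
At least 8 vans are required, but only 7 are allowed.

No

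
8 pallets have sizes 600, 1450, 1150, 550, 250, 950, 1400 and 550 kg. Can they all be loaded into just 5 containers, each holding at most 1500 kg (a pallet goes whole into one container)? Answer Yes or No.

Yes

A valid assignment using 5 containers:
  container 1: 1450 = 1450
  container 2: 1400 = 1400
  container 3: 1150 + 250 = 1400
  container 4: 950 + 550 = 1500
  container 5: 600 + 550 = 1150
Every load is within 1500 kg, so 5 containers suffice.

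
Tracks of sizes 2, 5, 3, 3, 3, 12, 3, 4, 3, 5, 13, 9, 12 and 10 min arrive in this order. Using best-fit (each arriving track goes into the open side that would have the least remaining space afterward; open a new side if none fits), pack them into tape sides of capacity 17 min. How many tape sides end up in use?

7

  2 → side 1 (new)  [load 2/17]
  5 → side 1  [load 7/17]
  3 → side 1  [load 10/17]
  3 → side 1  [load 13/17]
  3 → side 1  [load 16/17]
  12 → side 2 (new)  [load 12/17]
  3 → side 2  [load 15/17]
  4 → side 3 (new)  [load 4/17]
  3 → side 3  [load 7/17]
  5 → side 3  [load 12/17]
  13 → side 4 (new)  [load 13/17]
  9 → side 5 (new)  [load 9/17]
  12 → side 6 (new)  [load 12/17]
  10 → side 7 (new)  [load 10/17]
7 tape sides opened.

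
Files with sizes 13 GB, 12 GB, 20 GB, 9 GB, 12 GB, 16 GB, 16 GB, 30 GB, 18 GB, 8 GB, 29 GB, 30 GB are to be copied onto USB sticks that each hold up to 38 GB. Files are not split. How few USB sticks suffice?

Total = 30 + 30 + 29 + 20 + 18 + 16 + 16 + 13 + 12 + 12 + 9 + 8 = 213 GB.
Lower bound: ⌈213/38⌉ = 6 USB sticks.
A packing using 6 USB sticks:
  USB stick 1: 30 + 8 = 38
  USB stick 2: 30 = 30
  USB stick 3: 29 + 9 = 38
  USB stick 4: 20 + 18 = 38
  USB stick 5: 16 + 16 = 32
  USB stick 6: 13 + 12 + 12 = 37
This matches the lower bound, so 6 is optimal.

6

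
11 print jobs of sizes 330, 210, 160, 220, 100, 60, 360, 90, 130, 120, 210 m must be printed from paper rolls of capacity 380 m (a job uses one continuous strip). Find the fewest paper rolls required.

6

Total = 360 + 330 + 220 + 210 + 210 + 160 + 130 + 120 + 100 + 90 + 60 = 1990 m.
Lower bound: ⌈1990/380⌉ = 6 paper rolls.
A packing using 6 paper rolls:
  roll 1: 360 = 360
  roll 2: 330 = 330
  roll 3: 220 + 160 = 380
  roll 4: 210 + 130 = 340
  roll 5: 210 + 120 = 330
  roll 6: 100 + 90 + 60 = 250
This matches the lower bound, so 6 is optimal.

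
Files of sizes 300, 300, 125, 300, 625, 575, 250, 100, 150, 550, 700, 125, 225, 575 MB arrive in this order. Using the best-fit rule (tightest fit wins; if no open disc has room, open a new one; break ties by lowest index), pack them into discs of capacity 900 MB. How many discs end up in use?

  300 → disc 1 (new)  [load 300/900]
  300 → disc 1  [load 600/900]
  125 → disc 1  [load 725/900]
  300 → disc 2 (new)  [load 300/900]
  625 → disc 3 (new)  [load 625/900]
  575 → disc 2  [load 875/900]
  250 → disc 3  [load 875/900]
  100 → disc 1  [load 825/900]
  150 → disc 4 (new)  [load 150/900]
  550 → disc 4  [load 700/900]
  700 → disc 5 (new)  [load 700/900]
  125 → disc 4  [load 825/900]
  225 → disc 6 (new)  [load 225/900]
  575 → disc 6  [load 800/900]
6 discs opened.

6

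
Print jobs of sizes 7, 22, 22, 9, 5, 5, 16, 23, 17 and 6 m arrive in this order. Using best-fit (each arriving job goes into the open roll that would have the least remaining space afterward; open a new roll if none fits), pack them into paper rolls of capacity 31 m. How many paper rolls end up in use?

  7 → roll 1 (new)  [load 7/31]
  22 → roll 1  [load 29/31]
  22 → roll 2 (new)  [load 22/31]
  9 → roll 2  [load 31/31]
  5 → roll 3 (new)  [load 5/31]
  5 → roll 3  [load 10/31]
  16 → roll 3  [load 26/31]
  23 → roll 4 (new)  [load 23/31]
  17 → roll 5 (new)  [load 17/31]
  6 → roll 4  [load 29/31]
5 paper rolls opened.

5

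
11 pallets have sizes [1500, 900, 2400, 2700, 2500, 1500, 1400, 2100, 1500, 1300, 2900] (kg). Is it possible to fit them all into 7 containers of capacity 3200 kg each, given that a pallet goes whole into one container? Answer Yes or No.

Total = 20700 kg; ⌈20700/3200⌉ = 7.
The bound of 7 does not rule out 7, but exhaustive search shows no assignment into 7 containers of capacity 3200 kg exists — the minimum is 8.

No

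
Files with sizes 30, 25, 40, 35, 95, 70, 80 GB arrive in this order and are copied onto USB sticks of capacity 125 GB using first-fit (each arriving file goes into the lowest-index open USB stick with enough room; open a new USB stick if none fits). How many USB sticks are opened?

4

  30 → USB stick 1 (new)  [load 30/125]
  25 → USB stick 1  [load 55/125]
  40 → USB stick 1  [load 95/125]
  35 → USB stick 2 (new)  [load 35/125]
  95 → USB stick 3 (new)  [load 95/125]
  70 → USB stick 2  [load 105/125]
  80 → USB stick 4 (new)  [load 80/125]
4 USB sticks opened.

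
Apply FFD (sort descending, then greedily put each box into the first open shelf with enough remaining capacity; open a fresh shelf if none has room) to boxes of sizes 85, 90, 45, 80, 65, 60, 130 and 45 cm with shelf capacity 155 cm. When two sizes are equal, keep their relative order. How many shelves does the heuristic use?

Sorted descending: 130, 90, 85, 80, 65, 60, 45, 45.
  130 → shelf 1 (new)  [load 130/155]
  90 → shelf 2 (new)  [load 90/155]
  85 → shelf 3 (new)  [load 85/155]
  80 → shelf 4 (new)  [load 80/155]
  65 → shelf 2  [load 155/155]
  60 → shelf 3  [load 145/155]
  45 → shelf 4  [load 125/155]
  45 → shelf 5 (new)  [load 45/155]
5 shelves opened.

5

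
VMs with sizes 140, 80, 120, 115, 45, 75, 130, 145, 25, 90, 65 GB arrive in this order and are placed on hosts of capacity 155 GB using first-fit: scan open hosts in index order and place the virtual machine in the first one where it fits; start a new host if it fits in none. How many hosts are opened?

8

  140 → host 1 (new)  [load 140/155]
  80 → host 2 (new)  [load 80/155]
  120 → host 3 (new)  [load 120/155]
  115 → host 4 (new)  [load 115/155]
  45 → host 2  [load 125/155]
  75 → host 5 (new)  [load 75/155]
  130 → host 6 (new)  [load 130/155]
  145 → host 7 (new)  [load 145/155]
  25 → host 2  [load 150/155]
  90 → host 8 (new)  [load 90/155]
  65 → host 5  [load 140/155]
8 hosts opened.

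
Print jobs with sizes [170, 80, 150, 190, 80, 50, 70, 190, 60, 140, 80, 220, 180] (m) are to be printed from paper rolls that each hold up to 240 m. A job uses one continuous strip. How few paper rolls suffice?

Total = 220 + 190 + 190 + 180 + 170 + 150 + 140 + 80 + 80 + 80 + 70 + 60 + 50 = 1660 m.
Lower bound: ⌈1660/240⌉ = 7 paper rolls.
A packing using 8 paper rolls:
  roll 1: 220 = 220
  roll 2: 190 + 50 = 240
  roll 3: 190 = 190
  roll 4: 180 + 60 = 240
  roll 5: 170 + 70 = 240
  roll 6: 150 + 80 = 230
  roll 7: 140 + 80 = 220
  roll 8: 80 = 80
No arrangement into 7 paper rolls stays within capacity, so 8 is optimal.

8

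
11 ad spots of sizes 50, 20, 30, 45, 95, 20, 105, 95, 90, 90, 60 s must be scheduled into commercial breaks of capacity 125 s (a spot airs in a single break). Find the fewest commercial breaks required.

Total = 105 + 95 + 95 + 90 + 90 + 60 + 50 + 45 + 30 + 20 + 20 = 700 s.
Lower bound: ⌈700/125⌉ = 6 commercial breaks.
A packing using 7 commercial breaks:
  break 1: 105 + 20 = 125
  break 2: 95 + 30 = 125
  break 3: 95 + 20 = 115
  break 4: 90 = 90
  break 5: 90 = 90
  break 6: 60 + 50 = 110
  break 7: 45 = 45
No arrangement into 6 commercial breaks stays within capacity, so 7 is optimal.

7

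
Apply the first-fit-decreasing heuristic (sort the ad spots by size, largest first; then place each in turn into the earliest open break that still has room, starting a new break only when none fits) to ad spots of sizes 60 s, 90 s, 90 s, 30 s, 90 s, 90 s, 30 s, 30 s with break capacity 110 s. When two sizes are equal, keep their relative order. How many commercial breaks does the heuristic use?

6

Sorted descending: 90, 90, 90, 90, 60, 30, 30, 30.
  90 → break 1 (new)  [load 90/110]
  90 → break 2 (new)  [load 90/110]
  90 → break 3 (new)  [load 90/110]
  90 → break 4 (new)  [load 90/110]
  60 → break 5 (new)  [load 60/110]
  30 → break 5  [load 90/110]
  30 → break 6 (new)  [load 30/110]
  30 → break 6  [load 60/110]
6 commercial breaks opened.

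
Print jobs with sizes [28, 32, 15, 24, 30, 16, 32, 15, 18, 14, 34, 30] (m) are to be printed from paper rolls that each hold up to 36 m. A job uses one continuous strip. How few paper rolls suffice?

10

Total = 34 + 32 + 32 + 30 + 30 + 28 + 24 + 18 + 16 + 15 + 15 + 14 = 288 m.
Lower bound: ⌈288/36⌉ = 8 paper rolls.
A packing using 10 paper rolls:
  roll 1: 34 = 34
  roll 2: 32 = 32
  roll 3: 32 = 32
  roll 4: 30 = 30
  roll 5: 30 = 30
  roll 6: 28 = 28
  roll 7: 24 = 24
  roll 8: 18 + 16 = 34
  roll 9: 15 + 15 = 30
  roll 10: 14 = 14
No arrangement into 9 paper rolls stays within capacity, so 10 is optimal.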